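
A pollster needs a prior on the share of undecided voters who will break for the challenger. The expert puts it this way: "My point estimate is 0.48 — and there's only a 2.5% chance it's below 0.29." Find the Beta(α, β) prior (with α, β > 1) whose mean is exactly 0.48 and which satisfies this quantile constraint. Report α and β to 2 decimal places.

α ≈ 11.83, β ≈ 12.82

With mean 0.48 fixed, write α = 0.48s, β = 0.52s where s = α+β.
Need P(θ < 0.29) = 0.025 under Beta(0.48s, 0.52s). Normal approximation: (q−m)/√(m(1−m)/s) ≈ z_{0.025} = -1.96, so s ≈ 0.48·0.52·(-1.96)²/(0.29−0.48)² = 26.6.
At s = 26.6: P(θ<0.29) ≈ 0.021. Adjusting to match 0.025 gives s ≈ 24.65.
So α = 0.48·24.65 ≈ 11.83, β = 0.52·24.65 ≈ 12.82.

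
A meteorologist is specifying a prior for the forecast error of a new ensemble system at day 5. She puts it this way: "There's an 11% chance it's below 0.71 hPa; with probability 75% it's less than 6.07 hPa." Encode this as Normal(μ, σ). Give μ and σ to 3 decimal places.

μ = 4.168, σ = 2.820

The p-quantile of Normal(μ,σ) is μ + z_p·σ, with z_{0.11} = -1.227 and z_{0.75} = 0.6745.
Eliminate σ: μ = (z₂·x₁ − z₁·x₂)/(z₂ − z₁) = (0.6745·0.71 − (-1.227)·6.07)/1.901 = 4.168.
Then σ = (x₂ − x₁)/(z₂ − z₁) = (6.07 − 0.71)/1.901 = 2.820.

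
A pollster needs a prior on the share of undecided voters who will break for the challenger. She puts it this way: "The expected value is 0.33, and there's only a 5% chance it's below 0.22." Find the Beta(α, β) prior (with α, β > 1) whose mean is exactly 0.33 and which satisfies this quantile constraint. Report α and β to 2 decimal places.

With mean 0.33 fixed, write α = 0.33s, β = 0.67s where s = α+β.
Need P(θ < 0.22) = 0.05 under Beta(0.33s, 0.67s). Normal approximation: (q−m)/√(m(1−m)/s) ≈ z_{0.05} = -1.64, so s ≈ 0.33·0.67·(-1.64)²/(0.22−0.33)² = 49.4.
At s = 49.4: P(θ<0.22) ≈ 0.041. Adjusting to match 0.05 gives s ≈ 44.73.
So α = 0.33·44.73 ≈ 14.76, β = 0.67·44.73 ≈ 29.97.

α ≈ 14.76, β ≈ 29.97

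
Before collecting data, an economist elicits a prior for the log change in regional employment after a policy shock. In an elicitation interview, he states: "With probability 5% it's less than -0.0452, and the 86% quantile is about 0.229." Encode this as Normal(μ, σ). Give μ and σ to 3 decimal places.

For Normal(μ,σ), the p-quantile is μ + z_p·σ. Here z_{0.05} = -1.645, z_{0.86} = 1.08.
So -0.0452 = μ − 1.645σ and 0.229 = μ + 1.08σ.
Subtracting: σ = (0.229 − -0.0452)/(1.08 − (-1.645)) = 0.101.
Then μ = -0.0452 − (-1.645)·0.101 = 0.120.

μ = 0.120, σ = 0.101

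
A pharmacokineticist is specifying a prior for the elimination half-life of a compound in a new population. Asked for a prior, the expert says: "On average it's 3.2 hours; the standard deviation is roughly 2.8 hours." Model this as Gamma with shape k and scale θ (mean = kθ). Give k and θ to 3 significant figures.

For Gamma(k, scale θ): mean = kθ, variance = kθ², so CV = 1/√k.
CV = SD/mean = 2.8/3.2 = 0.875, hence k = 1/CV² = 1.31.
Then θ = mean/k = 3.2/1.31 = 2.45.

k ≈ 1.31, θ ≈ 2.45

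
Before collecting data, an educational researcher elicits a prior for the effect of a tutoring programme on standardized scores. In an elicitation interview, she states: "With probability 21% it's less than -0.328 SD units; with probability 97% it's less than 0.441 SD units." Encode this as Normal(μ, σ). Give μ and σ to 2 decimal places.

For Normal(μ,σ), the p-quantile is μ + z_p·σ. Here z_{0.21} = -0.8064, z_{0.97} = 1.881.
So -0.328 = μ − 0.8064σ and 0.441 = μ + 1.881σ.
Subtracting: σ = (0.441 − -0.328)/(1.881 − (-0.8064)) = 0.29.
Then μ = -0.328 − (-0.8064)·0.29 = -0.10.

μ = -0.10, σ = 0.29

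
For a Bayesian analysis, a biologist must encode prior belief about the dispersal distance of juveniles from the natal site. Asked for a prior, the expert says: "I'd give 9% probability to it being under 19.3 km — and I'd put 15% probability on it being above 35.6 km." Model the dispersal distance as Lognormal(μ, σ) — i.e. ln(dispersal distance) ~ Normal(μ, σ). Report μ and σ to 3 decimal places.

μ ≈ 3.305, σ ≈ 0.258

If T ~ Lognormal(μ,σ) then ln T ~ Normal(μ,σ), so the p-quantile of ln T is μ + z_p·σ.
ln(19.3) = 2.96 and ln(35.6) = 3.572; z_{0.09} = -1.341, z_{0.85} = 1.036.
σ = (3.572 − 2.96)/(1.036 − (-1.341)) = 0.258.
μ = 2.96 − (-1.341)·0.258 = 3.305.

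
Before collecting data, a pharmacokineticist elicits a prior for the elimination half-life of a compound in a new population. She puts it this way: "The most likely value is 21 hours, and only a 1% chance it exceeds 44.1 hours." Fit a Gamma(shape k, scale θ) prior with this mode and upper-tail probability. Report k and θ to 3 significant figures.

k ≈ 9.84, θ ≈ 2.38

Gamma(k,θ) with k>1 has mode (k−1)θ, so θ = 21/(k−1).
Need P(X < 44.1) = 0.99 with θ tied to k this way. Start at k = 2, θ = 21: P(X<44.1) ≈ 0.620.
Too low — raise k to concentrate. Iterating converges to k ≈ 9.84.
Then θ = 21/(9.84−1) ≈ 2.38.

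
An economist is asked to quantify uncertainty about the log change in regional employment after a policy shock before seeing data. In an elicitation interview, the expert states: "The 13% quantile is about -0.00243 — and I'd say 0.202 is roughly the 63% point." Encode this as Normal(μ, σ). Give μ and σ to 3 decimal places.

The p-quantile of Normal(μ,σ) is μ + z_p·σ, with z_{0.13} = -1.126 and z_{0.63} = 0.3319.
Eliminate σ: μ = (z₂·x₁ − z₁·x₂)/(z₂ − z₁) = (0.3319·-0.00243 − (-1.126)·0.202)/1.458 = 0.155.
Then σ = (x₂ − x₁)/(z₂ − z₁) = (0.202 − -0.00243)/1.458 = 0.140.

μ = 0.155, σ = 0.140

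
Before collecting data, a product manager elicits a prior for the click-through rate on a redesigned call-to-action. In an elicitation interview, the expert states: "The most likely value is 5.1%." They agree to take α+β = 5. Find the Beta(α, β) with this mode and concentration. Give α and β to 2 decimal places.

For α,β > 1 the Beta mode is (α−1)/(α+β−2). With α+β = 5, the mode is (α−1)/3.
Set (α−1)/3 = 0.051 → α = 1 + 0.051·3 = 1.15.
β = 5 − α = 3.85.

α = 1.15, β = 3.85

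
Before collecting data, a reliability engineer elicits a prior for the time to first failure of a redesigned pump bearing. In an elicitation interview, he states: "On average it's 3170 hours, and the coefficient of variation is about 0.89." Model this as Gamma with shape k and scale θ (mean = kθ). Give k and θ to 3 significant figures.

k ≈ 1.26, θ ≈ 2510

For Gamma(k, scale θ): mean = kθ, variance = kθ², so CV = 1/√k.
CV = 0.89, hence k = 1/CV² = 1.26.
Then θ = mean/k = 3170/1.26 = 2510.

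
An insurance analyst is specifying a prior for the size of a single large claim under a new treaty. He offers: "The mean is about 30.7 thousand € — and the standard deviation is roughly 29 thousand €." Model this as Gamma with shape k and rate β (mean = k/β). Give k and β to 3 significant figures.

k ≈ 1.12, β ≈ 0.0365

For Gamma(k, rate β): mean = k/β, variance = k/β², so CV = 1/√k.
CV = SD/mean = 29/30.7 = 0.9446, hence k = 1/CV² = 1.12.
Then β = k/mean = 1.12/30.7 = 0.0365.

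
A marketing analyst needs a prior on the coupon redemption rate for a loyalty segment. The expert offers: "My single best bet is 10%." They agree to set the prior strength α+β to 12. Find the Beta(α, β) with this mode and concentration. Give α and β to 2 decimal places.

α = 2.00, β = 10.00

For α,β > 1 the Beta mode is (α−1)/(α+β−2). With α+β = 12, the mode is (α−1)/10.
Set (α−1)/10 = 0.1 → α = 1 + 0.1·10 = 2.00.
β = 12 − α = 10.00.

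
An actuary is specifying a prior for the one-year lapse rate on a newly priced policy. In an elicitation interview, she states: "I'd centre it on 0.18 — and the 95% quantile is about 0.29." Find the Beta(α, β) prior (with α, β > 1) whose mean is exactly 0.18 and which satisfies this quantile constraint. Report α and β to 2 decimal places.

α ≈ 6.86, β ≈ 31.24

With mean 0.18 fixed, write α = 0.18s, β = 0.82s where s = α+β.
Need P(θ < 0.29) = 0.95 under Beta(0.18s, 0.82s). Normal approximation: (q−m)/√(m(1−m)/s) ≈ z_{0.95} = 1.64, so s ≈ 0.18·0.82·(1.64)²/(0.29−0.18)² = 33.0.
At s = 33.0: P(θ<0.29) ≈ 0.938. Adjusting to match 0.95 gives s ≈ 38.10.
So α = 0.18·38.10 ≈ 6.86, β = 0.82·38.10 ≈ 31.24.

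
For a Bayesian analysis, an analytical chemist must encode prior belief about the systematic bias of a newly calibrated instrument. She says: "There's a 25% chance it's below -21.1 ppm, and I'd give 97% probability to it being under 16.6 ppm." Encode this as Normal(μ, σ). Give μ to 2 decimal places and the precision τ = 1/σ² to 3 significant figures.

For Normal(μ,σ), the p-quantile is μ + z_p·σ. Here z_{0.25} = -0.6745, z_{0.97} = 1.881.
So -21.1 = μ − 0.6745σ and 16.6 = μ + 1.881σ.
Subtracting: σ = (16.6 − -21.1)/(1.881 − (-0.6745)) = 14.75.
Then μ = -21.1 − (-0.6745)·14.75 = -11.15.
Precision τ = 1/σ² = 1/14.75² = 0.00459.

μ = -11.15, τ = 0.00459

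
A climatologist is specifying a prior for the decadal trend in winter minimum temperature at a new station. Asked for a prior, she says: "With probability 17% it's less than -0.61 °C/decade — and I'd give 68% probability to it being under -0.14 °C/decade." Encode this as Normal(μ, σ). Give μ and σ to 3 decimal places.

μ = -0.295, σ = 0.331

The p-quantile of Normal(μ,σ) is μ + z_p·σ, with z_{0.17} = -0.9542 and z_{0.68} = 0.4677.
Eliminate σ: μ = (z₂·x₁ − z₁·x₂)/(z₂ − z₁) = (0.4677·-0.61 − (-0.9542)·-0.14)/1.422 = -0.295.
Then σ = (x₂ − x₁)/(z₂ − z₁) = (-0.14 − -0.61)/1.422 = 0.331.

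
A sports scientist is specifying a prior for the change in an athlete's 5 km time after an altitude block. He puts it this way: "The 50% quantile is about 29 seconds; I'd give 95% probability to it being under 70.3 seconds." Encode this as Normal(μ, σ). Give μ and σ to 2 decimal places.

For Normal(μ,σ), the p-quantile is μ + z_p·σ. Here z_{0.5} = 0, z_{0.95} = 1.645.
So 29 = μ + 0σ and 70.3 = μ + 1.645σ.
Subtracting: σ = (70.3 − 29)/(1.645 − (0)) = 25.11.
Then μ = 29 − (0)·25.11 = 29.00.

μ = 29.00, σ = 25.11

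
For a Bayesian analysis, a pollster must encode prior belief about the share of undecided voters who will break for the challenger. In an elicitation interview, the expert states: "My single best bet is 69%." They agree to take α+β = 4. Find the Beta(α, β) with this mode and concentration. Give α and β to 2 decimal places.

α = 2.38, β = 1.62

For α,β > 1 the Beta mode is (α−1)/(α+β−2). With α+β = 4, the mode is (α−1)/2.
Set (α−1)/2 = 0.69 → α = 1 + 0.69·2 = 2.38.
β = 4 − α = 1.62.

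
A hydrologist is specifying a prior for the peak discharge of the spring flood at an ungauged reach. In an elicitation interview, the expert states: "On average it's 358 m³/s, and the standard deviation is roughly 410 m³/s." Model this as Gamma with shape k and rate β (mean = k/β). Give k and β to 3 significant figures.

k ≈ 0.762, β ≈ 0.00213

For Gamma(k, rate β): mean = k/β, variance = k/β², so CV = 1/√k.
CV = SD/mean = 410/358 = 1.145, hence k = 1/CV² = 0.762.
Then β = k/mean = 0.762/358 = 0.00213.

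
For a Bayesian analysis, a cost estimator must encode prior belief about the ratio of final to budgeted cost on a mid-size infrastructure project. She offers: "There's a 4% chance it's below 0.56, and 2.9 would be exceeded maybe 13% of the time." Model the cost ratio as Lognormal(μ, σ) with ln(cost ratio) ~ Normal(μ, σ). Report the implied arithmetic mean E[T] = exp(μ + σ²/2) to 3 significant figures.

If T ~ Lognormal(μ,σ) then ln T ~ Normal(μ,σ), so the p-quantile of ln T is μ + z_p·σ.
ln(0.56) = -0.5798 and ln(2.9) = 1.065; z_{0.04} = -1.751, z_{0.87} = 1.126.
σ = (1.065 − -0.5798)/(1.126 − (-1.751)) = 0.572.
μ = -0.5798 − (-1.751)·0.572 = 0.421.
E[T] = exp(μ + σ²/2) = exp(0.421 + 0.1634) = 1.79.

E[T] ≈ 1.79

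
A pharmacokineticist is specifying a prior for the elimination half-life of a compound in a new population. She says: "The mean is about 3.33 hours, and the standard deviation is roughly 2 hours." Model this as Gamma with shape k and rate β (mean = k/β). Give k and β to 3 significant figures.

k ≈ 2.77, β ≈ 0.833

For Gamma(k, rate β): mean = k/β, variance = k/β², so CV = 1/√k.
CV = SD/mean = 2/3.33 = 0.6006, hence k = 1/CV² = 2.77.
Then β = k/mean = 2.77/3.33 = 0.833.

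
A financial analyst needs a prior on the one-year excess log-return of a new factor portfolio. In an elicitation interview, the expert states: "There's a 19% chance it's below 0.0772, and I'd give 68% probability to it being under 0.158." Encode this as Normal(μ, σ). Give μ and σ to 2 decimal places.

μ = 0.13, σ = 0.06

The p-quantile of Normal(μ,σ) is μ + z_p·σ, with z_{0.19} = -0.8779 and z_{0.68} = 0.4677.
Eliminate σ: μ = (z₂·x₁ − z₁·x₂)/(z₂ − z₁) = (0.4677·0.0772 − (-0.8779)·0.158)/1.346 = 0.13.
Then σ = (x₂ − x₁)/(z₂ − z₁) = (0.158 − 0.0772)/1.346 = 0.06.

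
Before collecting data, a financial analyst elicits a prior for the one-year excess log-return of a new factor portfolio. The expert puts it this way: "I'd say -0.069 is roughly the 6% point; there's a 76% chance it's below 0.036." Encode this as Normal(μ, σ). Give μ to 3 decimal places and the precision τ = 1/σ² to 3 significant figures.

μ = 0.003, τ = 464

For Normal(μ,σ), the p-quantile is μ + z_p·σ. Here z_{0.06} = -1.555, z_{0.76} = 0.7063.
So -0.069 = μ − 1.555σ and 0.036 = μ + 0.7063σ.
Subtracting: σ = (0.036 − -0.069)/(0.7063 − (-1.555)) = 0.046.
Then μ = -0.069 − (-1.555)·0.046 = 0.003.
Precision τ = 1/σ² = 1/0.04644² = 464.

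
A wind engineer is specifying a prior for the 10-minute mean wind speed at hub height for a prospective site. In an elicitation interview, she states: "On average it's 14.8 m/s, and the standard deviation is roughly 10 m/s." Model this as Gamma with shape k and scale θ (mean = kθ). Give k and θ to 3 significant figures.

For Gamma(k, scale θ): mean = kθ, variance = kθ², so CV = 1/√k.
CV = SD/mean = 10/14.8 = 0.6757, hence k = 1/CV² = 2.19.
Then θ = mean/k = 14.8/2.19 = 6.76.

k ≈ 2.19, θ ≈ 6.76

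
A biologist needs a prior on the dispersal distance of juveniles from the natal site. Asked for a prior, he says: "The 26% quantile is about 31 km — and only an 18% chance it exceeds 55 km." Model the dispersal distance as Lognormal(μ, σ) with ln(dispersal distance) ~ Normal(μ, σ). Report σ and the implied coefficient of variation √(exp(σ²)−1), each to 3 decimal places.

σ ≈ 0.368, CV ≈ 0.381

If T ~ Lognormal(μ,σ) then ln T ~ Normal(μ,σ), so the p-quantile of ln T is μ + z_p·σ.
ln(31) = 3.434 and ln(55) = 4.007; z_{0.26} = -0.6433, z_{0.82} = 0.9154.
σ = (4.007 − 3.434)/(0.9154 − (-0.6433)) = 0.368.
μ = 3.434 − (-0.6433)·0.368 = 3.671.
CV = √(exp(σ²)−1) = √(exp(0.1353)−1) = 0.381.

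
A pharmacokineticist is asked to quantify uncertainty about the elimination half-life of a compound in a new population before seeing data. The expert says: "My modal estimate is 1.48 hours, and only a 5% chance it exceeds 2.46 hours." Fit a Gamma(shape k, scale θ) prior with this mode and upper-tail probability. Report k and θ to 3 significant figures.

k ≈ 11.8, θ ≈ 0.137

Gamma(k,θ) with k>1 has mode (k−1)θ, so θ = 1.48/(k−1).
Need P(X < 2.46) = 0.95 with θ tied to k this way. Start at k = 2, θ = 1.48: P(X<2.46) ≈ 0.495.
Too low — raise k to concentrate. Iterating converges to k ≈ 11.8.
Then θ = 1.48/(11.8−1) ≈ 0.137.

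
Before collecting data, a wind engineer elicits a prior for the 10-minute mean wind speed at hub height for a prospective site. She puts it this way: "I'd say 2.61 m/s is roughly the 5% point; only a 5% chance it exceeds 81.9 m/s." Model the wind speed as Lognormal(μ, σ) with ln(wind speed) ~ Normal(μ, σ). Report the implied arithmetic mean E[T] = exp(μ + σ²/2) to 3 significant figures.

E[T] ≈ 25.3 m/s

If T ~ Lognormal(μ,σ) then ln T ~ Normal(μ,σ), so the p-quantile of ln T is μ + z_p·σ.
ln(2.61) = 0.9594 and ln(81.9) = 4.405; z_{0.05} = -1.645, z_{0.95} = 1.645.
σ = (4.405 − 0.9594)/(1.645 − (-1.645)) = 1.048.
μ = 0.9594 − (-1.645)·1.048 = 2.682.
E[T] = exp(μ + σ²/2) = exp(2.682 + 0.5487) = 25.3 m/s.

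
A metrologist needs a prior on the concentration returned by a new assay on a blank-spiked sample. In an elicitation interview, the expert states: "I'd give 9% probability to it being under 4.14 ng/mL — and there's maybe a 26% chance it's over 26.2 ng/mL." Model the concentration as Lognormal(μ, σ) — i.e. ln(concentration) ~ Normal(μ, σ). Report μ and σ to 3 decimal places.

μ ≈ 2.667, σ ≈ 0.930

If T ~ Lognormal(μ,σ) then ln T ~ Normal(μ,σ), so the p-quantile of ln T is μ + z_p·σ.
ln(4.14) = 1.421 and ln(26.2) = 3.266; z_{0.09} = -1.341, z_{0.74} = 0.6433.
σ = (3.266 − 1.421)/(0.6433 − (-1.341)) = 0.930.
μ = 1.421 − (-1.341)·0.930 = 2.667.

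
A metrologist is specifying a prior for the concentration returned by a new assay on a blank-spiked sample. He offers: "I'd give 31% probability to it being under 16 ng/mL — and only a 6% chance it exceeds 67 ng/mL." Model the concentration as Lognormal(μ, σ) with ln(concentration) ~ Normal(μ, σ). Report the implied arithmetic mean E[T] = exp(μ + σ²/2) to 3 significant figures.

E[T] ≈ 28.9 ng/mL

If T ~ Lognormal(μ,σ) then ln T ~ Normal(μ,σ), so the p-quantile of ln T is μ + z_p·σ.
ln(16) = 2.773 and ln(67) = 4.205; z_{0.31} = -0.4959, z_{0.94} = 1.555.
σ = (4.205 − 2.773)/(1.555 − (-0.4959)) = 0.698.
μ = 2.773 − (-0.4959)·0.698 = 3.119.
E[T] = exp(μ + σ²/2) = exp(3.119 + 0.2439) = 28.9 ng/mL.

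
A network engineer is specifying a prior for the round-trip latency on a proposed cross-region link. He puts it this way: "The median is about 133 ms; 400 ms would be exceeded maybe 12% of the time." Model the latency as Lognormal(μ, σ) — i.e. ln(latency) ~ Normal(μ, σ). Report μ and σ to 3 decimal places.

If T ~ Lognormal(μ,σ) then ln T ~ Normal(μ,σ), so the p-quantile of ln T is μ + z_p·σ.
ln(133) = 4.89 and ln(400) = 5.991; z_{0.5} = 0, z_{0.88} = 1.175.
σ = (5.991 − 4.89)/(1.175 − (0)) = 0.937.
μ = 4.89 − (0)·0.937 = 4.890.

μ ≈ 4.890, σ ≈ 0.937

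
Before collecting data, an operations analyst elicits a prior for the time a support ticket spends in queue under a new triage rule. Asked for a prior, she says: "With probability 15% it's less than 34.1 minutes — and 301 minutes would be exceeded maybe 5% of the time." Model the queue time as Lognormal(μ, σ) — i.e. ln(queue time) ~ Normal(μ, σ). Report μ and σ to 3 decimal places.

If T ~ Lognormal(μ,σ) then ln T ~ Normal(μ,σ), so the p-quantile of ln T is μ + z_p·σ.
ln(34.1) = 3.529 and ln(301) = 5.707; z_{0.15} = -1.036, z_{0.95} = 1.645.
σ = (5.707 − 3.529)/(1.645 − (-1.036)) = 0.812.
μ = 3.529 − (-1.036)·0.812 = 4.371.

μ ≈ 4.371, σ ≈ 0.812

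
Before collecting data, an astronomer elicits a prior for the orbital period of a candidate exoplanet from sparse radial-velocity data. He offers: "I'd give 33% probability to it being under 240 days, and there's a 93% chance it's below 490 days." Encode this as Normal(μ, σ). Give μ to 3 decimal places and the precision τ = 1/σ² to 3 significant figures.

μ = 297.409, τ = 5.87e-05

For Normal(μ,σ), the p-quantile is μ + z_p·σ. Here z_{0.33} = -0.4399, z_{0.93} = 1.476.
So 240 = μ − 0.4399σ and 490 = μ + 1.476σ.
Subtracting: σ = (490 − 240)/(1.476 − (-0.4399)) = 130.500.
Then μ = 240 − (-0.4399)·130.500 = 297.409.
Precision τ = 1/σ² = 1/130.5² = 5.87e-05.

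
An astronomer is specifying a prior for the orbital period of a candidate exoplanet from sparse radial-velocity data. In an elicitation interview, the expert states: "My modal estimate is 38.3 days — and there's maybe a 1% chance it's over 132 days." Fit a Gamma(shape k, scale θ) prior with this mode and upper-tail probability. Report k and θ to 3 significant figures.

Gamma(k,θ) with k>1 has mode (k−1)θ, so θ = 38.3/(k−1).
Need P(X < 132) = 0.99 with θ tied to k this way. Start at k = 2, θ = 38.3: P(X<132) ≈ 0.858.
Too low — raise k to concentrate. Iterating converges to k ≈ 3.84.
Then θ = 38.3/(3.84−1) ≈ 13.5.

k ≈ 3.84, θ ≈ 13.5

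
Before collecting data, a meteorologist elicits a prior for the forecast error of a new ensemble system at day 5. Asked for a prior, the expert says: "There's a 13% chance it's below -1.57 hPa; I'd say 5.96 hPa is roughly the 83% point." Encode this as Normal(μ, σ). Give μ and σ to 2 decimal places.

The p-quantile of Normal(μ,σ) is μ + z_p·σ, with z_{0.13} = -1.126 and z_{0.83} = 0.9542.
Eliminate σ: μ = (z₂·x₁ − z₁·x₂)/(z₂ − z₁) = (0.9542·-1.57 − (-1.126)·5.96)/2.081 = 2.51.
Then σ = (x₂ − x₁)/(z₂ − z₁) = (5.96 − -1.57)/2.081 = 3.62.

μ = 2.51, σ = 3.62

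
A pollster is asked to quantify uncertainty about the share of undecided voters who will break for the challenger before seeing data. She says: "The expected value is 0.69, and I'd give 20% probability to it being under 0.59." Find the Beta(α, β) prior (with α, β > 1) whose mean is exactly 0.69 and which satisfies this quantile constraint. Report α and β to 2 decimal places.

With mean 0.69 fixed, write α = 0.69s, β = 0.31s where s = α+β.
Need P(θ < 0.59) = 0.2 under Beta(0.69s, 0.31s). Normal approximation: (q−m)/√(m(1−m)/s) ≈ z_{0.2} = -0.842, so s ≈ 0.69·0.31·(-0.842)²/(0.59−0.69)² = 15.2.
At s = 15.2: P(θ<0.59) ≈ 0.195. Adjusting to match 0.2 gives s ≈ 14.36.
So α = 0.69·14.36 ≈ 9.91, β = 0.31·14.36 ≈ 4.45.

α ≈ 9.91, β ≈ 4.45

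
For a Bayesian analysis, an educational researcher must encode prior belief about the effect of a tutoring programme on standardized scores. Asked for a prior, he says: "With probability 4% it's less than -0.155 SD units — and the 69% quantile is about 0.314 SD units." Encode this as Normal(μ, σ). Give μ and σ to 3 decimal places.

The p-quantile of Normal(μ,σ) is μ + z_p·σ, with z_{0.04} = -1.751 and z_{0.69} = 0.4959.
Eliminate σ: μ = (z₂·x₁ − z₁·x₂)/(z₂ − z₁) = (0.4959·-0.155 − (-1.751)·0.314)/2.247 = 0.210.
Then σ = (x₂ − x₁)/(z₂ − z₁) = (0.314 − -0.155)/2.247 = 0.209.

μ = 0.210, σ = 0.209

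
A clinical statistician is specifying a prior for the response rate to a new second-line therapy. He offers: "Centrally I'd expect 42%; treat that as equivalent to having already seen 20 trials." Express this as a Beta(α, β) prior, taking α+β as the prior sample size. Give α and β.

α = 8.4, β = 11.6

Under the effective-sample-size interpretation, Beta(α, β) has prior mean α/(α+β) and prior sample size α+β.
So α+β = 20 and α/(α+β) = 0.42, giving α = 0.42·20 = 8.4 and β = 20 − 8.4 = 11.6.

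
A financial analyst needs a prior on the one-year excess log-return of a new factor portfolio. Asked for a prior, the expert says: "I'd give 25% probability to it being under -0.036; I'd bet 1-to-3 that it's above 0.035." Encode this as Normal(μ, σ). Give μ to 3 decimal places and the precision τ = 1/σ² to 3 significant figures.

The p-quantile of Normal(μ,σ) is μ + z_p·σ, with z_{0.25} = -0.6745 and z_{0.75} = 0.6745.
Eliminate σ: μ = (z₂·x₁ − z₁·x₂)/(z₂ − z₁) = (0.6745·-0.036 − (-0.6745)·0.035)/1.349 = -0.000.
Then σ = (x₂ − x₁)/(z₂ − z₁) = (0.035 − -0.036)/1.349 = 0.053.
Precision τ = 1/σ² = 1/0.05263² = 361.

μ = -0.000, τ = 361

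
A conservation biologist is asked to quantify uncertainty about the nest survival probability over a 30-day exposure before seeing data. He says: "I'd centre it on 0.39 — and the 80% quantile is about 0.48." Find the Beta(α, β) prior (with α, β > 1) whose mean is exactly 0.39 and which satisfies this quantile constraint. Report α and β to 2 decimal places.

α ≈ 7.96, β ≈ 12.46

With mean 0.39 fixed, write α = 0.39s, β = 0.61s where s = α+β.
Need P(θ < 0.48) = 0.8 under Beta(0.39s, 0.61s). Normal approximation: (q−m)/√(m(1−m)/s) ≈ z_{0.8} = 0.842, so s ≈ 0.39·0.61·(0.842)²/(0.48−0.39)² = 20.8.
At s = 20.8: P(θ<0.48) ≈ 0.802. Adjusting to match 0.8 gives s ≈ 20.42.
So α = 0.39·20.42 ≈ 7.96, β = 0.61·20.42 ≈ 12.46.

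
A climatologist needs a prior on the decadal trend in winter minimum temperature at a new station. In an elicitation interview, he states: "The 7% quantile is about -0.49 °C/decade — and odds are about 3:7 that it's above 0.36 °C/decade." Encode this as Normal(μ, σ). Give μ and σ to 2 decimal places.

The p-quantile of Normal(μ,σ) is μ + z_p·σ, with z_{0.07} = -1.476 and z_{0.7} = 0.5244.
Eliminate σ: μ = (z₂·x₁ − z₁·x₂)/(z₂ − z₁) = (0.5244·-0.49 − (-1.476)·0.36)/2 = 0.14.
Then σ = (x₂ − x₁)/(z₂ − z₁) = (0.36 − -0.49)/2 = 0.42.

μ = 0.14, σ = 0.42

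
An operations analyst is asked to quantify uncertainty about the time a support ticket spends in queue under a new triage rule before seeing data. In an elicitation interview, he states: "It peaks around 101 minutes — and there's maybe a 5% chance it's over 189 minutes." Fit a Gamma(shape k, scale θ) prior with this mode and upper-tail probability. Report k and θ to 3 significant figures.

Gamma(k,θ) with k>1 has mode (k−1)θ, so θ = 101/(k−1).
Need P(X < 189) = 0.95 with θ tied to k this way. Start at k = 2, θ = 101: P(X<189) ≈ 0.558.
Too low — raise k to concentrate. Iterating converges to k ≈ 8.09.
Then θ = 101/(8.09−1) ≈ 14.3.

k ≈ 8.09, θ ≈ 14.3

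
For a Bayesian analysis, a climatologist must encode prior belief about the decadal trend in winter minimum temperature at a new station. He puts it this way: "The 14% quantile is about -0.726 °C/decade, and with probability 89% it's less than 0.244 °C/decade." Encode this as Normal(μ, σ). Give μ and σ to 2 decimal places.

μ = -0.27, σ = 0.42

For Normal(μ,σ), the p-quantile is μ + z_p·σ. Here z_{0.14} = -1.08, z_{0.89} = 1.227.
So -0.726 = μ − 1.08σ and 0.244 = μ + 1.227σ.
Subtracting: σ = (0.244 − -0.726)/(1.227 − (-1.08)) = 0.42.
Then μ = -0.726 − (-1.08)·0.42 = -0.27.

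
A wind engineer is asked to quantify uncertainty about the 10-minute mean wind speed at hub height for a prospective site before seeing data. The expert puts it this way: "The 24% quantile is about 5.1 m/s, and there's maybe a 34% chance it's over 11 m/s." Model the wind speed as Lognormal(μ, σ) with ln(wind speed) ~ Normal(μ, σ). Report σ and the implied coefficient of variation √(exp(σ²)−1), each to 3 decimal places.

If T ~ Lognormal(μ,σ) then ln T ~ Normal(μ,σ), so the p-quantile of ln T is μ + z_p·σ.
ln(5.1) = 1.629 and ln(11) = 2.398; z_{0.24} = -0.7063, z_{0.66} = 0.4125.
σ = (2.398 − 1.629)/(0.4125 − (-0.7063)) = 0.687.
μ = 1.629 − (-0.7063)·0.687 = 2.115.
CV = √(exp(σ²)−1) = √(exp(0.4720)−1) = 0.777.

σ ≈ 0.687, CV ≈ 0.777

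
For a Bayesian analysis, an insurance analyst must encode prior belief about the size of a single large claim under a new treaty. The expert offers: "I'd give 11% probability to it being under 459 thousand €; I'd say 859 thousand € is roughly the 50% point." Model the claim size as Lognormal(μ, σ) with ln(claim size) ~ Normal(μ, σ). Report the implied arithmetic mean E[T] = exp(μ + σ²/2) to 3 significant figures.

If T ~ Lognormal(μ,σ) then ln T ~ Normal(μ,σ), so the p-quantile of ln T is μ + z_p·σ.
ln(459) = 6.129 and ln(859) = 6.756; z_{0.11} = -1.227, z_{0.5} = 0.
σ = (6.756 − 6.129)/(0 − (-1.227)) = 0.511.
μ = 6.129 − (-1.227)·0.511 = 6.756.
E[T] = exp(μ + σ²/2) = exp(6.756 + 0.1305) = 979 thousand €.

E[T] ≈ 979 thousand €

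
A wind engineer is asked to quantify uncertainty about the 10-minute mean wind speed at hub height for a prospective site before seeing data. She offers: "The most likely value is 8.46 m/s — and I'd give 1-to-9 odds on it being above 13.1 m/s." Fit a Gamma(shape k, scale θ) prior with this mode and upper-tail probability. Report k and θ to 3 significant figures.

Gamma(k,θ) with k>1 has mode (k−1)θ, so θ = 8.46/(k−1).
Need P(X < 13.1) = 0.9 with θ tied to k this way. Start at k = 2, θ = 8.46: P(X<13.1) ≈ 0.458.
Too low — raise k to concentrate. Iterating converges to k ≈ 10.8.
Then θ = 8.46/(10.8−1) ≈ 0.865.

k ≈ 10.8, θ ≈ 0.865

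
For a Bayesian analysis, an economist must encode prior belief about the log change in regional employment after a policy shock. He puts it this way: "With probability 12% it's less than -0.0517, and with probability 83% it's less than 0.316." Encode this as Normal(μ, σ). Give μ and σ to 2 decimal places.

For Normal(μ,σ), the p-quantile is μ + z_p·σ. Here z_{0.12} = -1.175, z_{0.83} = 0.9542.
So -0.0517 = μ − 1.175σ and 0.316 = μ + 0.9542σ.
Subtracting: σ = (0.316 − -0.0517)/(0.9542 − (-1.175)) = 0.17.
Then μ = -0.0517 − (-1.175)·0.17 = 0.15.

μ = 0.15, σ = 0.17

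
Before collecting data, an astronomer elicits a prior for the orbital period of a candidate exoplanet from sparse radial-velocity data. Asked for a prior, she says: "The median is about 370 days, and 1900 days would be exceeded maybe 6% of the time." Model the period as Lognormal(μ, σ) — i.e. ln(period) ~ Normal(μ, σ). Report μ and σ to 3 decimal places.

If T ~ Lognormal(μ,σ) then ln T ~ Normal(μ,σ), so the p-quantile of ln T is μ + z_p·σ.
ln(370) = 5.914 and ln(1900) = 7.55; z_{0.5} = 0, z_{0.94} = 1.555.
σ = (7.55 − 5.914)/(1.555 − (0)) = 1.052.
μ = 5.914 − (0)·1.052 = 5.914.

μ ≈ 5.914, σ ≈ 1.052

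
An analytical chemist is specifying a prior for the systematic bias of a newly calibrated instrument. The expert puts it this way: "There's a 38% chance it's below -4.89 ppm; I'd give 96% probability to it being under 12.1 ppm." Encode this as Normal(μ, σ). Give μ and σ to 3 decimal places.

The p-quantile of Normal(μ,σ) is μ + z_p·σ, with z_{0.38} = -0.3055 and z_{0.96} = 1.751.
Eliminate σ: μ = (z₂·x₁ − z₁·x₂)/(z₂ − z₁) = (1.751·-4.89 − (-0.3055)·12.1)/2.056 = -2.366.
Then σ = (x₂ − x₁)/(z₂ − z₁) = (12.1 − -4.89)/2.056 = 8.263.

μ = -2.366, σ = 8.263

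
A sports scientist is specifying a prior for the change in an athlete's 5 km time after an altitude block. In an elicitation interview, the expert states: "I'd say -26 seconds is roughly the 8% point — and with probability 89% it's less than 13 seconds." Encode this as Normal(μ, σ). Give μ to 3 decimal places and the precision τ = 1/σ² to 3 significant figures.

The p-quantile of Normal(μ,σ) is μ + z_p·σ, with z_{0.08} = -1.405 and z_{0.89} = 1.227.
Eliminate σ: μ = (z₂·x₁ − z₁·x₂)/(z₂ − z₁) = (1.227·-26 − (-1.405)·13)/2.632 = -5.177.
Then σ = (x₂ − x₁)/(z₂ − z₁) = (13 − -26)/2.632 = 14.820.
Precision τ = 1/σ² = 1/14.82² = 0.00455.

μ = -5.177, τ = 0.00455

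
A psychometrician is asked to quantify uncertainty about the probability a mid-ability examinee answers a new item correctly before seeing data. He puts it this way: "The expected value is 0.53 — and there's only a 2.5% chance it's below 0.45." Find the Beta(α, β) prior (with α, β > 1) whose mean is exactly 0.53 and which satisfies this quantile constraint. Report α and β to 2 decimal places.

With mean 0.53 fixed, write α = 0.53s, β = 0.47s where s = α+β.
Need P(θ < 0.45) = 0.025 under Beta(0.53s, 0.47s). Normal approximation: (q−m)/√(m(1−m)/s) ≈ z_{0.025} = -1.96, so s ≈ 0.53·0.47·(-1.96)²/(0.45−0.53)² = 149.5.
At s = 149.5: P(θ<0.45) ≈ 0.025. Adjusting to match 0.025 gives s ≈ 149.51.
So α = 0.53·149.51 ≈ 79.24, β = 0.47·149.51 ≈ 70.27.

α ≈ 79.24, β ≈ 70.27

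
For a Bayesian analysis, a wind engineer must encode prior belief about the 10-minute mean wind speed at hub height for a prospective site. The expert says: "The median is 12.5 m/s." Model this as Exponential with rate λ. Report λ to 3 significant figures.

Exponential median = ln 2 / λ, so λ = ln 2 / 12.5 = 0.0555.

λ ≈ 0.0555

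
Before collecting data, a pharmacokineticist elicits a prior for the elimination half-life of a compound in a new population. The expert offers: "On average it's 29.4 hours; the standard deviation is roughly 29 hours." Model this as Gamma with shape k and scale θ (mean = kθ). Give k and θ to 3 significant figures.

k ≈ 1.03, θ ≈ 28.6

For Gamma(k, scale θ): mean = kθ, variance = kθ², so CV = 1/√k.
CV = SD/mean = 29/29.4 = 0.9864, hence k = 1/CV² = 1.03.
Then θ = mean/k = 29.4/1.03 = 28.6.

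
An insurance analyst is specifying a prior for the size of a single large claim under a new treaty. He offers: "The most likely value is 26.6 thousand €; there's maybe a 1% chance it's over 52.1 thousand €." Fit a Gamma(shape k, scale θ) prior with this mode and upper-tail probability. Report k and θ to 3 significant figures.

k ≈ 11.9, θ ≈ 2.44

Gamma(k,θ) with k>1 has mode (k−1)θ, so θ = 26.6/(k−1).
Need P(X < 52.1) = 0.99 with θ tied to k this way. Start at k = 2, θ = 26.6: P(X<52.1) ≈ 0.583.
Too low — raise k to concentrate. Iterating converges to k ≈ 11.9.
Then θ = 26.6/(11.9−1) ≈ 2.44.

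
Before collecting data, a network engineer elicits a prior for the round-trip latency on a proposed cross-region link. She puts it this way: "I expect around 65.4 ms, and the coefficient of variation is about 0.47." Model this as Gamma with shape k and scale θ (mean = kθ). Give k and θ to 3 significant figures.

For Gamma(k, scale θ): mean = kθ, variance = kθ², so CV = 1/√k.
CV = 0.47, hence k = 1/CV² = 4.53.
Then θ = mean/k = 65.4/4.53 = 14.4.

k ≈ 4.53, θ ≈ 14.4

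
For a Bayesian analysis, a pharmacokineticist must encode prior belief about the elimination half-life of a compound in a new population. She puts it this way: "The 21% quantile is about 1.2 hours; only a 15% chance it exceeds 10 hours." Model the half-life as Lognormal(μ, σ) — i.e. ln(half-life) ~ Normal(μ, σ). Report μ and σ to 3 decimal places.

μ ≈ 1.110, σ ≈ 1.151

If T ~ Lognormal(μ,σ) then ln T ~ Normal(μ,σ), so the p-quantile of ln T is μ + z_p·σ.
ln(1.2) = 0.1823 and ln(10) = 2.303; z_{0.21} = -0.8064, z_{0.85} = 1.036.
σ = (2.303 − 0.1823)/(1.036 − (-0.8064)) = 1.151.
μ = 0.1823 − (-0.8064)·1.151 = 1.110.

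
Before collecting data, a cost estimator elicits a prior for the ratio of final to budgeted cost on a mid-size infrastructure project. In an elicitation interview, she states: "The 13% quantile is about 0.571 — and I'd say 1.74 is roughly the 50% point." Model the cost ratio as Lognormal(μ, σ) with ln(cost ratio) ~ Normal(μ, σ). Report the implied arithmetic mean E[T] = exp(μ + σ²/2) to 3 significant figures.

If T ~ Lognormal(μ,σ) then ln T ~ Normal(μ,σ), so the p-quantile of ln T is μ + z_p·σ.
ln(0.571) = -0.5604 and ln(1.74) = 0.5539; z_{0.13} = -1.126, z_{0.5} = 0.
σ = (0.5539 − -0.5604)/(0 − (-1.126)) = 0.989.
μ = -0.5604 − (-1.126)·0.989 = 0.554.
E[T] = exp(μ + σ²/2) = exp(0.554 + 0.4893) = 2.84.

E[T] ≈ 2.84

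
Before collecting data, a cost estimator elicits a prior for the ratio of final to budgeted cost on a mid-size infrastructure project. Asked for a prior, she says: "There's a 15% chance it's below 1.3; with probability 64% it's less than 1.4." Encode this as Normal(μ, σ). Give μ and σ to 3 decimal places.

The p-quantile of Normal(μ,σ) is μ + z_p·σ, with z_{0.15} = -1.036 and z_{0.64} = 0.3585.
Eliminate σ: μ = (z₂·x₁ − z₁·x₂)/(z₂ − z₁) = (0.3585·1.3 − (-1.036)·1.4)/1.395 = 1.374.
Then σ = (x₂ − x₁)/(z₂ − z₁) = (1.4 − 1.3)/1.395 = 0.072.

μ = 1.374, σ = 0.072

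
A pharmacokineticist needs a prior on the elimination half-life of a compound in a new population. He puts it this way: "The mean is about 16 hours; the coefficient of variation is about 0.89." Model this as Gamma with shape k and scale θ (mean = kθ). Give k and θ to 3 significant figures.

For Gamma(k, scale θ): mean = kθ, variance = kθ², so CV = 1/√k.
CV = 0.89, hence k = 1/CV² = 1.26.
Then θ = mean/k = 16/1.26 = 12.7.

k ≈ 1.26, θ ≈ 12.7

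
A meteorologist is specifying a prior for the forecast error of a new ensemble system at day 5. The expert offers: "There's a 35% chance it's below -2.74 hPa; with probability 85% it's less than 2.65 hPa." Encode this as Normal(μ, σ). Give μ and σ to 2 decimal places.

The p-quantile of Normal(μ,σ) is μ + z_p·σ, with z_{0.35} = -0.3853 and z_{0.85} = 1.036.
Eliminate σ: μ = (z₂·x₁ − z₁·x₂)/(z₂ − z₁) = (1.036·-2.74 − (-0.3853)·2.65)/1.422 = -1.28.
Then σ = (x₂ − x₁)/(z₂ − z₁) = (2.65 − -2.74)/1.422 = 3.79.

μ = -1.28, σ = 3.79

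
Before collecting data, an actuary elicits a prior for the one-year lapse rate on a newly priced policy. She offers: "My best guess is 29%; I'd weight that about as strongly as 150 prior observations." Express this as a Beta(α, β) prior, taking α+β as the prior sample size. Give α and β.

α = 43.5, β = 106.5

Under the effective-sample-size interpretation, Beta(α, β) has prior mean α/(α+β) and prior sample size α+β.
So α+β = 150 and α/(α+β) = 0.29, giving α = 0.29·150 = 43.5 and β = 150 − 43.5 = 106.5.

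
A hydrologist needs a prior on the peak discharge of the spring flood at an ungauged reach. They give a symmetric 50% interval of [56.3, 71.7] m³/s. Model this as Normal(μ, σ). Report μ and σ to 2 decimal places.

A symmetric 50% interval runs μ ± z·σ with z = 0.6745.
Half-width = 7.7, so σ = 7.7/0.6745 = 11.42.
μ is the interval midpoint, 64.00.

μ = 64.00, σ = 11.42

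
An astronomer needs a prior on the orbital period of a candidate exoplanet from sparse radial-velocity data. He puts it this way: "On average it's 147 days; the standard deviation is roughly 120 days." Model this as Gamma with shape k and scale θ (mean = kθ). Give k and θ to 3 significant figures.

k ≈ 1.5, θ ≈ 98

For Gamma(k, scale θ): mean = kθ, variance = kθ², so CV = 1/√k.
CV = SD/mean = 120/147 = 0.8163, hence k = 1/CV² = 1.5.
Then θ = mean/k = 147/1.5 = 98.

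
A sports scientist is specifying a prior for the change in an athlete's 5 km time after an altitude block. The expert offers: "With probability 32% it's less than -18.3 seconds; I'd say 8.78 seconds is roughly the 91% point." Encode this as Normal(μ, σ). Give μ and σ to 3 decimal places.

μ = -11.297, σ = 14.974

For Normal(μ,σ), the p-quantile is μ + z_p·σ. Here z_{0.32} = -0.4677, z_{0.91} = 1.341.
So -18.3 = μ − 0.4677σ and 8.78 = μ + 1.341σ.
Subtracting: σ = (8.78 − -18.3)/(1.341 − (-0.4677)) = 14.974.
Then μ = -18.3 − (-0.4677)·14.974 = -11.297.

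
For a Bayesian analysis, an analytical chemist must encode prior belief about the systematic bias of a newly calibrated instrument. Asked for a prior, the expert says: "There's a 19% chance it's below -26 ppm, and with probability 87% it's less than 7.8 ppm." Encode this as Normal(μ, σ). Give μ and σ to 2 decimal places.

μ = -11.20, σ = 16.86

The p-quantile of Normal(μ,σ) is μ + z_p·σ, with z_{0.19} = -0.8779 and z_{0.87} = 1.126.
Eliminate σ: μ = (z₂·x₁ − z₁·x₂)/(z₂ − z₁) = (1.126·-26 − (-0.8779)·7.8)/2.004 = -11.20.
Then σ = (x₂ − x₁)/(z₂ − z₁) = (7.8 − -26)/2.004 = 16.86.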